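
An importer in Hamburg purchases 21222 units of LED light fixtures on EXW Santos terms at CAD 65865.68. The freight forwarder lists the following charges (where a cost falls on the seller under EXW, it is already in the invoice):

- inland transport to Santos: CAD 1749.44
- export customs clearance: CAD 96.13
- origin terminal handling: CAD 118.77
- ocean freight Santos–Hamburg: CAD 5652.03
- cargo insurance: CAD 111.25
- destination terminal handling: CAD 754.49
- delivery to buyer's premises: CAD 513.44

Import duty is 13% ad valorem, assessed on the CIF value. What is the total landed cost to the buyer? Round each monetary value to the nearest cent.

EXW: the seller makes goods available at their premises; the buyer bears all onward costs.
CIF value = EXW price + inland to port + export clearance + origin terminal + freight + insurance = 65865.68 + 1749.44 + 96.13 + 118.77 + 5652.03 + 111.25 = 73593.30
Import duty = 73593.30 × 13% = 9567.13
Buyer bears: inland to port 1749.44 + export clearance 96.13 + origin terminal 118.77 + freight 5652.03 + insurance 111.25 + destination terminal 754.49 + delivery 513.44 + duty 9567.13 = 18562.68
Landed cost = invoice 65865.68 + 18562.68 = 84428.36

Total landed cost: CAD 84428.36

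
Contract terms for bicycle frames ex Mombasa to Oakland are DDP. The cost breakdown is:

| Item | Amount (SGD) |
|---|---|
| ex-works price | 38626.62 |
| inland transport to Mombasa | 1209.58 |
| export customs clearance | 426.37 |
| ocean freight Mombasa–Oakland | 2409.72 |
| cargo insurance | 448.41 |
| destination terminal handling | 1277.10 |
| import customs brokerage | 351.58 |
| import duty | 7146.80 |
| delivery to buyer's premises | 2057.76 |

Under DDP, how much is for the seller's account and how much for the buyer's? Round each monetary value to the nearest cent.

Seller: SGD 53953.94; buyer: SGD 0.00

DDP: the seller bears all costs including import duty.
Seller's account: goods 38626.62 + inland to port 1209.58 + export clearance 426.37 + freight 2409.72 + insurance 448.41 + destination terminal 1277.10 + brokerage 351.58 + duty 7146.80 + delivery 2057.76 = 53953.94
Buyer's account: 0.00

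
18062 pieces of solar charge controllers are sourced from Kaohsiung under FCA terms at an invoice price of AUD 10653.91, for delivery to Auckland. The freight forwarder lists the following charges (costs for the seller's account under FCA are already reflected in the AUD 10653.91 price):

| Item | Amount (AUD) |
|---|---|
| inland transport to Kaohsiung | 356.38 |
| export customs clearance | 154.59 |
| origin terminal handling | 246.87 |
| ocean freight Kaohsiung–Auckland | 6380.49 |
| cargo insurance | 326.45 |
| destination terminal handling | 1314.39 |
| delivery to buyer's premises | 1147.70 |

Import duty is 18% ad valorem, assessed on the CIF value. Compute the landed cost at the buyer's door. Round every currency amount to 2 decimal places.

Total landed cost: AUD 23239.20

FCA: the seller delivers export-cleared goods to the carrier; the buyer bears costs from that point.
Already in the invoice (seller's account under FCA): inland to port, export clearance — exclude.
CIF value = FCA price + origin terminal + freight + insurance = 10653.91 + 246.87 + 6380.49 + 326.45 = 17607.72
Import duty = 17607.72 × 18% = 3169.39
Buyer bears: origin terminal 246.87 + freight 6380.49 + insurance 326.45 + destination terminal 1314.39 + delivery 1147.70 + duty 3169.39 = 12585.29
Landed cost = invoice 10653.91 + 12585.29 = 23239.20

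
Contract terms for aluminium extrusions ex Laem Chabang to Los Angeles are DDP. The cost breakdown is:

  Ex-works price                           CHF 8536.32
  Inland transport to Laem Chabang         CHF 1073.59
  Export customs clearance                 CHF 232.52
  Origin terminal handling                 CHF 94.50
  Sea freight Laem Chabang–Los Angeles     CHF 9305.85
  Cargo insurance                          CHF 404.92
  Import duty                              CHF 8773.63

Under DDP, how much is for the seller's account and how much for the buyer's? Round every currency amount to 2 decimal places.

Seller: CHF 28421.33; buyer: CHF 0.00

DDP: the seller bears all costs including import duty.
Seller's account: goods 8536.32 + inland to port 1073.59 + export clearance 232.52 + origin terminal 94.50 + freight 9305.85 + insurance 404.92 + duty 8773.63 = 28421.33
Buyer's account: 0.00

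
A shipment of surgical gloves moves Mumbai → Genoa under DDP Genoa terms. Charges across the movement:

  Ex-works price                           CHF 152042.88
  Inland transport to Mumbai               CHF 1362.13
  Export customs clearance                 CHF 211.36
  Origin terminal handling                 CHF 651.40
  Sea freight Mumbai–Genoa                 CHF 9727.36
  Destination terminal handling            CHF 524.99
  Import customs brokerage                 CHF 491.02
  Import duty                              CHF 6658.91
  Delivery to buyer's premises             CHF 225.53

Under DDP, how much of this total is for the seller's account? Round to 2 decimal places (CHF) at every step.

Seller's account: CHF 171895.58

DDP: the seller bears all costs including import duty.
Seller's account: goods 152042.88 + inland to port 1362.13 + export clearance 211.36 + origin terminal 651.40 + freight 9727.36 + destination terminal 524.99 + brokerage 491.02 + duty 6658.91 + delivery 225.53 = 171895.58
Buyer's account: 0.00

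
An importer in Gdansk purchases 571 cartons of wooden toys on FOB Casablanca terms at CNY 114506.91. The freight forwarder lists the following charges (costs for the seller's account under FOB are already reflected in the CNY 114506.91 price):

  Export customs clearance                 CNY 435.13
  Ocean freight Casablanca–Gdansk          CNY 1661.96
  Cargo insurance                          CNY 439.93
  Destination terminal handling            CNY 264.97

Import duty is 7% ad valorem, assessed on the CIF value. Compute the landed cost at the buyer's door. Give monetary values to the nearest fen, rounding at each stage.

Total landed cost: CNY 125036.39

FOB: the seller bears costs until goods are on board at the origin port; the buyer bears freight, insurance and all costs thereafter.
Already in the invoice (seller's account under FOB): export clearance — exclude.
CIF value = FOB price + freight + insurance = 114506.91 + 1661.96 + 439.93 = 116608.80
Import duty = 116608.80 × 7% = 8162.62
Buyer bears: freight 1661.96 + insurance 439.93 + destination terminal 264.97 + duty 8162.62 = 10529.48
Landed cost = invoice 114506.91 + 10529.48 = 125036.39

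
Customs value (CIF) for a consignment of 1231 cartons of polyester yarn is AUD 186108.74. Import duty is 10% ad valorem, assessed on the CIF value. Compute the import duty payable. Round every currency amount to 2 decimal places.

Import duty = 186108.74 × 10% = 18610.87

Import duty: AUD 18610.87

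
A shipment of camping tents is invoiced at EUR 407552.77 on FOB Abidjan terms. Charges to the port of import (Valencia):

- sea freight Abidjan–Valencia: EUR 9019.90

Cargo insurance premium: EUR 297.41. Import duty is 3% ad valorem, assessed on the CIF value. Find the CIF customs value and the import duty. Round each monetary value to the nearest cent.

CIF = FOB price + freight + insurance
CIF = 407552.77 + 9019.90 + 297.41 = 416870.08
Import duty = 416870.08 × 3% = 12506.10

CIF value: EUR 416870.08; import duty: EUR 12506.10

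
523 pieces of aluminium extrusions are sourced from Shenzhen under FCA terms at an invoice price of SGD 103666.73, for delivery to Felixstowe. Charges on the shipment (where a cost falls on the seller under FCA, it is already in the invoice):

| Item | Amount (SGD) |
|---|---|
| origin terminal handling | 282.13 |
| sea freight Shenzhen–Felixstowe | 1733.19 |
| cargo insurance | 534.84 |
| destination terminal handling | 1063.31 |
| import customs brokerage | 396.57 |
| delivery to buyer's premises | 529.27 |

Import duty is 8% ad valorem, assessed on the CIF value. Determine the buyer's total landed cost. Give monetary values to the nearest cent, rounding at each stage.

FCA: the seller delivers export-cleared goods to the carrier; the buyer bears costs from that point.
CIF value = FCA price + origin terminal + freight + insurance = 103666.73 + 282.13 + 1733.19 + 534.84 = 106216.89
Import duty = 106216.89 × 8% = 8497.35
Buyer bears: origin terminal 282.13 + freight 1733.19 + insurance 534.84 + destination terminal 1063.31 + brokerage 396.57 + delivery 529.27 + duty 8497.35 = 13036.66
Landed cost = invoice 103666.73 + 13036.66 = 116703.39

Total landed cost: SGD 116703.39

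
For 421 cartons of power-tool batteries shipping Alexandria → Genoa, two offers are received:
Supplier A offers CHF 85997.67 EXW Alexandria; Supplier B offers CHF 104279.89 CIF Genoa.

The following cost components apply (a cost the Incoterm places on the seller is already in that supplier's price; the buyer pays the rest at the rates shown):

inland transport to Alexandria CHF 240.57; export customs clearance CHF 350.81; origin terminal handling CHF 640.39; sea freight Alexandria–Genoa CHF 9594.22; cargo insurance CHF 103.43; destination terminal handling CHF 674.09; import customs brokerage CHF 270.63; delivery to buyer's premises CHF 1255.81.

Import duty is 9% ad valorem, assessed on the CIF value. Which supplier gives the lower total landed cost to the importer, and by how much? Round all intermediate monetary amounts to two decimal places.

Supplier A is cheaper by CHF 8014.55

Supplier A (EXW):
CIF value = EXW price + inland to port + export clearance + origin terminal + freight + insurance = 85997.67 + 240.57 + 350.81 + 640.39 + 9594.22 + 103.43 = 96927.09
Import duty = 96927.09 × 9% = 8723.44
Buyer bears (A): 240.57 + 350.81 + 640.39 + 9594.22 + 103.43 + 674.09 + 270.63 + 1255.81 = 13129.95
Landed cost (A) = invoice 85997.67 + 13129.95 + duty 8723.44 = 107851.06
Supplier B (CIF):
The CIF price already equals the CIF value: 104279.89
Import duty = 104279.89 × 9% = 9385.19
Buyer bears (B): 674.09 + 270.63 + 1255.81 = 2200.53
Landed cost (B) = invoice 104279.89 + 2200.53 + duty 9385.19 = 115865.61
Difference = |107851.06 − 115865.61| = 8014.55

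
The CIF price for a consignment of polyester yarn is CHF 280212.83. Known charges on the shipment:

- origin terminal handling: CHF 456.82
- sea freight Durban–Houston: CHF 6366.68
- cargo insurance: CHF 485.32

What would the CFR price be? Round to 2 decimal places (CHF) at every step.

Not relevant to the conversion: freight, origin terminal — on the seller under both CIF and CFR; already in the CIF price and stays in the CFR price.
From CIF to CFR, the seller no longer bears: insurance.
CFR price = 280212.83 − 485.32 = 279727.51

CFR price: CHF 279727.51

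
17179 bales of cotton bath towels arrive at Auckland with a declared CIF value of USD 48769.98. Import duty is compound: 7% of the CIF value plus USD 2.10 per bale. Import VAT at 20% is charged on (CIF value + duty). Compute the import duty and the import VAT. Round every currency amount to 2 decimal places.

Ad valorem component: 48769.98 × 7% = 3413.90
Specific component: 17179 × 2.10 = 36075.90
Import duty = 3413.90 + 36075.90 = 39489.80
VAT base = CIF + duty = 48769.98 + 39489.80 = 88259.78
Import VAT = 88259.78 × 20% = 17651.96

Import duty: USD 39489.80; import VAT: USD 17651.96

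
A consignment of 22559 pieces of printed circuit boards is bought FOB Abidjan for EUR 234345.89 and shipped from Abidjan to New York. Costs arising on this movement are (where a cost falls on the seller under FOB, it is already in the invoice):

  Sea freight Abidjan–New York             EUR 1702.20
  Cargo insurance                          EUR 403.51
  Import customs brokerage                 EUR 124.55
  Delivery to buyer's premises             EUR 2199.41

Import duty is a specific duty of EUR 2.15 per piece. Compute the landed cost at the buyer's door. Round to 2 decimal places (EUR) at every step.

FOB: the seller bears costs until goods are on board at the origin port; the buyer bears freight, insurance and all costs thereafter.
CIF value = FOB price + freight + insurance = 234345.89 + 1702.20 + 403.51 = 236451.60
Import duty = 22559 × 2.15 = 48501.85
Buyer bears: freight 1702.20 + insurance 403.51 + brokerage 124.55 + delivery 2199.41 + duty 48501.85 = 52931.52
Landed cost = invoice 234345.89 + 52931.52 = 287277.41

Total landed cost: EUR 287277.41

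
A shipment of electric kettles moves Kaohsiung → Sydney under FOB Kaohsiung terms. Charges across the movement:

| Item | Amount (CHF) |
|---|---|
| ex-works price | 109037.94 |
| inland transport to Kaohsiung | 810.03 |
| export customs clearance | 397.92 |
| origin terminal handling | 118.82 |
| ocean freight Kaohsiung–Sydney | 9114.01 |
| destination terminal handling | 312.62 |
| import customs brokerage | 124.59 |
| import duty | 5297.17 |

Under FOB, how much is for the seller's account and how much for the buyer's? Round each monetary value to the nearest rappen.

FOB: the seller bears costs until goods are on board at the origin port; the buyer bears freight, insurance and all costs thereafter.
Seller's account: goods 109037.94 + inland to port 810.03 + export clearance 397.92 + origin terminal 118.82 = 110364.71
Buyer's account: freight 9114.01 + destination terminal 312.62 + brokerage 124.59 + duty 5297.17 = 14848.39

Seller: CHF 110364.71; buyer: CHF 14848.39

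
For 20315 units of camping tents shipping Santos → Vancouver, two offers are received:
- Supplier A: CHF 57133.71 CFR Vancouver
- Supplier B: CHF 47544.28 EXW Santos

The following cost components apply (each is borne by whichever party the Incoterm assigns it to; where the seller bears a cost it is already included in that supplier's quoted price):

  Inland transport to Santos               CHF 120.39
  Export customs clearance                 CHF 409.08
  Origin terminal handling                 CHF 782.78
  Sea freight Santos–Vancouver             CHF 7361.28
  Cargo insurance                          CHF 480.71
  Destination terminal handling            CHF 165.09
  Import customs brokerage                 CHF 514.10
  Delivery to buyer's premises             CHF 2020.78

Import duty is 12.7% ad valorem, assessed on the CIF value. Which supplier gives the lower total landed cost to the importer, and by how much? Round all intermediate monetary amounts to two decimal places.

Supplier A (CFR):
CIF value = CFR price + insurance = 57133.71 + 480.71 = 57614.42
Import duty = 57614.42 × 12.7% = 7317.03
Buyer bears (A): 480.71 + 165.09 + 514.10 + 2020.78 = 3180.68
Landed cost (A) = invoice 57133.71 + 3180.68 + duty 7317.03 = 67631.42
Supplier B (EXW):
CIF value = EXW price + inland to port + export clearance + origin terminal + freight + insurance = 47544.28 + 120.39 + 409.08 + 782.78 + 7361.28 + 480.71 = 56698.52
Import duty = 56698.52 × 12.7% = 7200.71
Buyer bears (B): 120.39 + 409.08 + 782.78 + 7361.28 + 480.71 + 165.09 + 514.10 + 2020.78 = 11854.21
Landed cost (B) = invoice 47544.28 + 11854.21 + duty 7200.71 = 66599.20
Difference = |67631.42 − 66599.20| = 1032.22

Supplier B is cheaper by CHF 1032.22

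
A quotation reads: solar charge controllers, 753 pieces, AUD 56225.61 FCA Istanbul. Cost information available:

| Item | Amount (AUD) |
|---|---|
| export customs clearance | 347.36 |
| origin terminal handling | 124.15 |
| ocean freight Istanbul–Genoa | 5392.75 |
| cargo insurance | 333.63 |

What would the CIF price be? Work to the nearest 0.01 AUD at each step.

CIF price: AUD 62076.14

Not relevant to the conversion: export clearance — on the seller under both FCA and CIF; already in the FCA price and stays in the CIF price.
From FCA to CIF, the seller additionally bears: origin terminal, freight, insurance.
CIF price = 56225.61 + 124.15 + 5392.75 + 333.63 = 62076.14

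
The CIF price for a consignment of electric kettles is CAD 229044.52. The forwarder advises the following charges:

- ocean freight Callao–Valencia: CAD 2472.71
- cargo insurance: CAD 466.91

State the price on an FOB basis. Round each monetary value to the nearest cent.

From CIF to FOB, the seller no longer bears: freight, insurance.
FOB price = 229044.52 − 2472.71 − 466.91 = 226104.90

FOB price: CAD 226104.90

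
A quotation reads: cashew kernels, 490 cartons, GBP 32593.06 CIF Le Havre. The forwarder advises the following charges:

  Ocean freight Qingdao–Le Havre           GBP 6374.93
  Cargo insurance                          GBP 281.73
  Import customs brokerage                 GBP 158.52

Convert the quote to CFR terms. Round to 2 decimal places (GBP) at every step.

Not relevant to the conversion: freight — on the seller under both CIF and CFR; already in the CIF price and stays in the CFR price. brokerage — on the buyer under both terms; not part of either seller's price.
From CIF to CFR, the seller no longer bears: insurance.
CFR price = 32593.06 − 281.73 = 32311.33

CFR price: GBP 32311.33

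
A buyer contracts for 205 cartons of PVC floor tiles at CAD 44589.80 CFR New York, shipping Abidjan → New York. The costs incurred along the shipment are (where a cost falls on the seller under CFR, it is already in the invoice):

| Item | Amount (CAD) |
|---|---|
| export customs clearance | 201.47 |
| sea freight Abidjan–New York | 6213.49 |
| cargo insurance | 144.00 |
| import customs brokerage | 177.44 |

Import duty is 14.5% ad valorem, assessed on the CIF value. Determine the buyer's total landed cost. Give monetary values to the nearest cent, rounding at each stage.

Total landed cost: CAD 51397.64

CFR: the seller pays costs through ocean freight to the destination port, but not insurance.
Already in the invoice (seller's account under CFR): export clearance, freight — exclude.
CIF value = CFR price + insurance = 44589.80 + 144.00 = 44733.80
Import duty = 44733.80 × 14.5% = 6486.40
Buyer bears: insurance 144.00 + brokerage 177.44 + duty 6486.40 = 6807.84
Landed cost = invoice 44589.80 + 6807.84 = 51397.64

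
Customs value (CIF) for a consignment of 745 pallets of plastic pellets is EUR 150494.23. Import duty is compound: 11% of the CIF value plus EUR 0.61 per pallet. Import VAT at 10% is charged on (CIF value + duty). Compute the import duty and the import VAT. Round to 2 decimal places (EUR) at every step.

Import duty: EUR 17008.82; import VAT: EUR 16750.31

Ad valorem component: 150494.23 × 11% = 16554.37
Specific component: 745 × 0.61 = 454.45
Import duty = 16554.37 + 454.45 = 17008.82
VAT base = CIF + duty = 150494.23 + 17008.82 = 167503.05
Import VAT = 167503.05 × 10% = 16750.31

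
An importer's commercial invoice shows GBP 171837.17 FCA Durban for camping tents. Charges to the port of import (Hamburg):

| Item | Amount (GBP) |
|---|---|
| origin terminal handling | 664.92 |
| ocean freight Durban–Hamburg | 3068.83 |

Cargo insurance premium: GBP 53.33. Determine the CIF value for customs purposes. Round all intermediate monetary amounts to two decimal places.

CIF value: GBP 175624.25

CIF = FCA price + pre-shipment costs + freight + insurance
CIF = 171837.17 + 664.92 + 3068.83 + 53.33 = 175624.25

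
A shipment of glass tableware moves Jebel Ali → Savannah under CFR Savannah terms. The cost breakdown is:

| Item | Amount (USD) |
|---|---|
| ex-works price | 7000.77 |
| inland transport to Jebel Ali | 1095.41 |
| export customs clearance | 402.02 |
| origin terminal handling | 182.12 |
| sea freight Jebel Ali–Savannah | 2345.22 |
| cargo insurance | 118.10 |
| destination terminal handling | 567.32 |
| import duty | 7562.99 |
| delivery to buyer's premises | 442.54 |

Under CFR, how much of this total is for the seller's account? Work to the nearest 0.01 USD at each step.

CFR: the seller pays costs through ocean freight to the destination port, but not insurance.
Seller's account: goods 7000.77 + inland to port 1095.41 + export clearance 402.02 + origin terminal 182.12 + freight 2345.22 = 11025.54
Buyer's account: insurance 118.10 + destination terminal 567.32 + duty 7562.99 + delivery 442.54 = 8690.95

Seller's account: USD 11025.54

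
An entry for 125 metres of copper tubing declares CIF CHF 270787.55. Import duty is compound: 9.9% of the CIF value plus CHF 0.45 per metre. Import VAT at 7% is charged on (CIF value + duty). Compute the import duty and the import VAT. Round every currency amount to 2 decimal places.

Import duty: CHF 26864.22; import VAT: CHF 20835.62

Ad valorem component: 270787.55 × 9.9% = 26807.97
Specific component: 125 × 0.45 = 56.25
Import duty = 26807.97 + 56.25 = 26864.22
VAT base = CIF + duty = 270787.55 + 26864.22 = 297651.77
Import VAT = 297651.77 × 7% = 20835.62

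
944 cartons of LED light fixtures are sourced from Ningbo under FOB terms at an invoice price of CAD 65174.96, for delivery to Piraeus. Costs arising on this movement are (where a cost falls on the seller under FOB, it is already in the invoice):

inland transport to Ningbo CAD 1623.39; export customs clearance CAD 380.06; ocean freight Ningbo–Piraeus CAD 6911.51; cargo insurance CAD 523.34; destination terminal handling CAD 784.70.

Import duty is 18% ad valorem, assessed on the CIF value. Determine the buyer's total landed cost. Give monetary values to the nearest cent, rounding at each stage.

FOB: the seller bears costs until goods are on board at the origin port; the buyer bears freight, insurance and all costs thereafter.
Already in the invoice (seller's account under FOB): inland to port, export clearance — exclude.
CIF value = FOB price + freight + insurance = 65174.96 + 6911.51 + 523.34 = 72609.81
Import duty = 72609.81 × 18% = 13069.77
Buyer bears: freight 6911.51 + insurance 523.34 + destination terminal 784.70 + duty 13069.77 = 21289.32
Landed cost = invoice 65174.96 + 21289.32 = 86464.28

Total landed cost: CAD 86464.28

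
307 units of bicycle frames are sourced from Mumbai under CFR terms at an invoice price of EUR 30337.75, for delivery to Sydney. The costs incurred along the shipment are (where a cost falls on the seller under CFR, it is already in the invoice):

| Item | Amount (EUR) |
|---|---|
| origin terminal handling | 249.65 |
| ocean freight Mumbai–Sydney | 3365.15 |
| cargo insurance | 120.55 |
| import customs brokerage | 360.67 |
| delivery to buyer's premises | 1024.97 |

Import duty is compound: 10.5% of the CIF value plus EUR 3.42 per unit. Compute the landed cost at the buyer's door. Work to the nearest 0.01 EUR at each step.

Total landed cost: EUR 36092.00

CFR: the seller pays costs through ocean freight to the destination port, but not insurance.
Already in the invoice (seller's account under CFR): origin terminal, freight — exclude.
CIF value = CFR price + insurance = 30337.75 + 120.55 = 30458.30
Ad valorem component: 30458.30 × 10.5% = 3198.12
Specific component: 307 × 3.42 = 1049.94
Import duty = 3198.12 + 1049.94 = 4248.06
Buyer bears: insurance 120.55 + brokerage 360.67 + delivery 1024.97 + duty 4248.06 = 5754.25
Landed cost = invoice 30337.75 + 5754.25 = 36092.00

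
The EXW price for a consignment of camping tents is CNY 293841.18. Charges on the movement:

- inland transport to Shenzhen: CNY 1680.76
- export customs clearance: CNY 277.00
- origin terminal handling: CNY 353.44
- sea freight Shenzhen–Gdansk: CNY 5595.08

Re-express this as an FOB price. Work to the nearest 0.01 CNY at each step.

FOB price: CNY 296152.38

Not relevant to the conversion: freight — on the buyer under both terms; not part of either seller's price.
From EXW to FOB, the seller additionally bears: inland to port, export clearance, origin terminal.
FOB price = 293841.18 + 1680.76 + 277.00 + 353.44 = 296152.38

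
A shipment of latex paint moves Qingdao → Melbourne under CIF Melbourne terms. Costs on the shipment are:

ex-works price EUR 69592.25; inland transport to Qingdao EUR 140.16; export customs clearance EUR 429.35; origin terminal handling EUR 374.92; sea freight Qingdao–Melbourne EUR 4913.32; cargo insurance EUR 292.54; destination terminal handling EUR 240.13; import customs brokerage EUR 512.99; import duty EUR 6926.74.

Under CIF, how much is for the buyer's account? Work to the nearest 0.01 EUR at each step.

CIF: the seller pays costs through ocean freight and marine insurance to the destination port.
Seller's account: goods 69592.25 + inland to port 140.16 + export clearance 429.35 + origin terminal 374.92 + freight 4913.32 + insurance 292.54 = 75742.54
Buyer's account: destination terminal 240.13 + brokerage 512.99 + duty 6926.74 = 7679.86

Buyer's account: EUR 7679.86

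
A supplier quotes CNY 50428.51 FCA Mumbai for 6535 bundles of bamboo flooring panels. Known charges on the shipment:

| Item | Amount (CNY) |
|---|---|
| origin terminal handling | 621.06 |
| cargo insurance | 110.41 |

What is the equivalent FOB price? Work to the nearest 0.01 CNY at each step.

FOB price: CNY 51049.57

Not relevant to the conversion: insurance — on the buyer under both terms; not part of either seller's price.
From FCA to FOB, the seller additionally bears: origin terminal.
FOB price = 50428.51 + 621.06 = 51049.57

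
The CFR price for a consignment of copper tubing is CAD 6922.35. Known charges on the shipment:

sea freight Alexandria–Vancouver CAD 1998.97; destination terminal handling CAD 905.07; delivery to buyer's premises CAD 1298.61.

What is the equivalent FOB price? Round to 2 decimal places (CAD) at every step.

Not relevant to the conversion: destination terminal, delivery — on the buyer under both terms; not part of either seller's price.
From CFR to FOB, the seller no longer bears: freight.
FOB price = 6922.35 − 1998.97 = 4923.38

FOB price: CAD 4923.38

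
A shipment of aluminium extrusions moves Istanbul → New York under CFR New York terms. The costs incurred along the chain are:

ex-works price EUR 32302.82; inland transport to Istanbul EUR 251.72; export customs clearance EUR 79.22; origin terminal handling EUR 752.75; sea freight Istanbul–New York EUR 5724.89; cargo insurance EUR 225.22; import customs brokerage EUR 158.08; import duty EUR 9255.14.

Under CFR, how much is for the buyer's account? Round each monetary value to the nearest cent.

CFR: the seller pays costs through ocean freight to the destination port, but not insurance.
Seller's account: goods 32302.82 + inland to port 251.72 + export clearance 79.22 + origin terminal 752.75 + freight 5724.89 = 39111.40
Buyer's account: insurance 225.22 + brokerage 158.08 + duty 9255.14 = 9638.44

Buyer's account: EUR 9638.44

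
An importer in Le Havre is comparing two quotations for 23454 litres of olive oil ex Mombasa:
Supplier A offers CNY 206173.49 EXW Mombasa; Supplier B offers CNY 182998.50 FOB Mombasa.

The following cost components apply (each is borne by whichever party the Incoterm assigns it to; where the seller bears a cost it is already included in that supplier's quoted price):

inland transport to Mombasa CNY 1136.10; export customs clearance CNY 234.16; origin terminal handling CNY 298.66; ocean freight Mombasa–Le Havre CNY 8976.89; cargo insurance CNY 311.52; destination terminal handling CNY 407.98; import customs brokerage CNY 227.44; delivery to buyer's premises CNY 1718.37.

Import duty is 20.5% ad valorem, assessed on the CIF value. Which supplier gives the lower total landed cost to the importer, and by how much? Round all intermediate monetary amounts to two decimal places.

Supplier A (EXW):
CIF value = EXW price + inland to port + export clearance + origin terminal + freight + insurance = 206173.49 + 1136.10 + 234.16 + 298.66 + 8976.89 + 311.52 = 217130.82
Import duty = 217130.82 × 20.5% = 44511.82
Buyer bears (A): 1136.10 + 234.16 + 298.66 + 8976.89 + 311.52 + 407.98 + 227.44 + 1718.37 = 13311.12
Landed cost (A) = invoice 206173.49 + 13311.12 + duty 44511.82 = 263996.43
Supplier B (FOB):
CIF value = FOB price + freight + insurance = 182998.50 + 8976.89 + 311.52 = 192286.91
Import duty = 192286.91 × 20.5% = 39418.82
Buyer bears (B): 8976.89 + 311.52 + 407.98 + 227.44 + 1718.37 = 11642.20
Landed cost (B) = invoice 182998.50 + 11642.20 + duty 39418.82 = 234059.52
Difference = |263996.43 − 234059.52| = 29936.91

Supplier B is cheaper by CNY 29936.91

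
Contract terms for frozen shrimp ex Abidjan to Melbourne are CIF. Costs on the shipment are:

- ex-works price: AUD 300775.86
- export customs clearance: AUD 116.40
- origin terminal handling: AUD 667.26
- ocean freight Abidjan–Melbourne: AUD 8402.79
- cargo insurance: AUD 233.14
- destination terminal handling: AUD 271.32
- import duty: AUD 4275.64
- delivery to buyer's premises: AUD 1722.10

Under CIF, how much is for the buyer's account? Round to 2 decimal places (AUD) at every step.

Buyer's account: AUD 6269.06

CIF: the seller pays costs through ocean freight and marine insurance to the destination port.
Seller's account: goods 300775.86 + export clearance 116.40 + origin terminal 667.26 + freight 8402.79 + insurance 233.14 = 310195.45
Buyer's account: destination terminal 271.32 + duty 4275.64 + delivery 1722.10 = 6269.06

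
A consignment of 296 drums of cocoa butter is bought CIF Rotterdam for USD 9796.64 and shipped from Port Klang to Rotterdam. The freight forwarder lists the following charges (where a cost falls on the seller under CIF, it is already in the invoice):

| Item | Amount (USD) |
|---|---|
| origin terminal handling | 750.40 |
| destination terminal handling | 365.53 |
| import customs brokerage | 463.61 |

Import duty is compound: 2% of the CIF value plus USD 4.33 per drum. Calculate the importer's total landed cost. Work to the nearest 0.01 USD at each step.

CIF: the seller pays costs through ocean freight and marine insurance to the destination port.
Already in the invoice (seller's account under CIF): origin terminal — exclude.
The CIF price already equals the CIF value: 9796.64
Ad valorem component: 9796.64 × 2% = 195.93
Specific component: 296 × 4.33 = 1281.68
Import duty = 195.93 + 1281.68 = 1477.61
Buyer bears: destination terminal 365.53 + brokerage 463.61 + duty 1477.61 = 2306.75
Landed cost = invoice 9796.64 + 2306.75 = 12103.39

Total landed cost: USD 12103.39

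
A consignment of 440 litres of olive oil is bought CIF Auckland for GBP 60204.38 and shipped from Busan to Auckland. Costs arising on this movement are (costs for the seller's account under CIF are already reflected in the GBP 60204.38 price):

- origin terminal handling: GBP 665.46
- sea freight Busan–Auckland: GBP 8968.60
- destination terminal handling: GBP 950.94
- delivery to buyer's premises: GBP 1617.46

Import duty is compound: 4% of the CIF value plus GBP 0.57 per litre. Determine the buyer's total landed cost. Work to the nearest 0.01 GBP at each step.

Total landed cost: GBP 65431.76

CIF: the seller pays costs through ocean freight and marine insurance to the destination port.
Already in the invoice (seller's account under CIF): origin terminal, freight — exclude.
The CIF price already equals the CIF value: 60204.38
Ad valorem component: 60204.38 × 4% = 2408.18
Specific component: 440 × 0.57 = 250.80
Import duty = 2408.18 + 250.80 = 2658.98
Buyer bears: destination terminal 950.94 + delivery 1617.46 + duty 2658.98 = 5227.38
Landed cost = invoice 60204.38 + 5227.38 = 65431.76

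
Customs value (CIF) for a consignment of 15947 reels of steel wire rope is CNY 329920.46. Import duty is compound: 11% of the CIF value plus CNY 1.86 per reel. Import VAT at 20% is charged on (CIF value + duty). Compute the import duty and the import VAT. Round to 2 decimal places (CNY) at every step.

Import duty: CNY 65952.67; import VAT: CNY 79174.63

Ad valorem component: 329920.46 × 11% = 36291.25
Specific component: 15947 × 1.86 = 29661.42
Import duty = 36291.25 + 29661.42 = 65952.67
VAT base = CIF + duty = 329920.46 + 65952.67 = 395873.13
Import VAT = 395873.13 × 20% = 79174.63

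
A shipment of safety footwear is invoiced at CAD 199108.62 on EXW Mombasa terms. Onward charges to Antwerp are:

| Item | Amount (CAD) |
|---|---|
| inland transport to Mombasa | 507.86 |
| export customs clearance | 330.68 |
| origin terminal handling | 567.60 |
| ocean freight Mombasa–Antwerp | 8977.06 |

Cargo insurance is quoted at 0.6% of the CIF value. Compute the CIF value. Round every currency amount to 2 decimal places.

Let C be the CIF value. C = EXW price + pre-shipment costs + freight + 0.6% × C
C − 0.6% × C = 199108.62 + 507.86 + 330.68 + 567.60 + 8977.06
0.994 × C = 209491.82
C = 209491.82 / 0.994 = 210756.36
Insurance premium = 0.6% × 210756.36 = 1264.54

CIF value: CAD 210756.36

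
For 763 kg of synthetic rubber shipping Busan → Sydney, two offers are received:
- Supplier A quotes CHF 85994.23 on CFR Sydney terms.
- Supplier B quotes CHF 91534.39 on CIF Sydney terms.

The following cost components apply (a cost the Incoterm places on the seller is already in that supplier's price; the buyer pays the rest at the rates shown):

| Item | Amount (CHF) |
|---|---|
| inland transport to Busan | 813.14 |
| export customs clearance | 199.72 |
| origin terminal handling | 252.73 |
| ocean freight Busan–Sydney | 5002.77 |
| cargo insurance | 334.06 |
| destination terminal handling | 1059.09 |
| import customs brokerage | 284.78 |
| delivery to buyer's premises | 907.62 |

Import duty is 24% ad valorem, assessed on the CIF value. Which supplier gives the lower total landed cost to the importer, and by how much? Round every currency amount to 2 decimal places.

Supplier A (CFR):
CIF value = CFR price + insurance = 85994.23 + 334.06 = 86328.29
Import duty = 86328.29 × 24% = 20718.79
Buyer bears (A): 334.06 + 1059.09 + 284.78 + 907.62 = 2585.55
Landed cost (A) = invoice 85994.23 + 2585.55 + duty 20718.79 = 109298.57
Supplier B (CIF):
The CIF price already equals the CIF value: 91534.39
Import duty = 91534.39 × 24% = 21968.25
Buyer bears (B): 1059.09 + 284.78 + 907.62 = 2251.49
Landed cost (B) = invoice 91534.39 + 2251.49 + duty 21968.25 = 115754.13
Difference = |109298.57 − 115754.13| = 6455.56

Supplier A is cheaper by CHF 6455.56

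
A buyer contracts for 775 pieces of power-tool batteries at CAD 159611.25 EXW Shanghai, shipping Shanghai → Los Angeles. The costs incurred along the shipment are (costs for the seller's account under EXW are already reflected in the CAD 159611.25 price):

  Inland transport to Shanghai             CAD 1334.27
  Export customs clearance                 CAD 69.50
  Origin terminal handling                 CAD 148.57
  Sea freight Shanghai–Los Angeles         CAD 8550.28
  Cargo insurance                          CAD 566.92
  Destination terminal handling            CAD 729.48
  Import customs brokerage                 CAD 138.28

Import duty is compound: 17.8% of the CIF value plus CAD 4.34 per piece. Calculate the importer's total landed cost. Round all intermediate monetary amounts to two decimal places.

EXW: the seller makes goods available at their premises; the buyer bears all onward costs.
CIF value = EXW price + inland to port + export clearance + origin terminal + freight + insurance = 159611.25 + 1334.27 + 69.50 + 148.57 + 8550.28 + 566.92 = 170280.79
Ad valorem component: 170280.79 × 17.8% = 30309.98
Specific component: 775 × 4.34 = 3363.50
Import duty = 30309.98 + 3363.50 = 33673.48
Buyer bears: inland to port 1334.27 + export clearance 69.50 + origin terminal 148.57 + freight 8550.28 + insurance 566.92 + destination terminal 729.48 + brokerage 138.28 + duty 33673.48 = 45210.78
Landed cost = invoice 159611.25 + 45210.78 = 204822.03

Total landed cost: CAD 204822.03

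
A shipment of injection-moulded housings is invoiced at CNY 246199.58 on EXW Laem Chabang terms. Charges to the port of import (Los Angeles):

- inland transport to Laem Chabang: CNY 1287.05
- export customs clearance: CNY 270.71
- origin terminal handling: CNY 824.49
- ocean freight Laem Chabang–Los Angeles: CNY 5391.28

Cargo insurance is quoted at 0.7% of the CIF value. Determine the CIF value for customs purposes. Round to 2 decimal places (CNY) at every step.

Let C be the CIF value. C = EXW price + pre-shipment costs + freight + 0.7% × C
C − 0.7% × C = 246199.58 + 1287.05 + 270.71 + 824.49 + 5391.28
0.993 × C = 253973.11
C = 253973.11 / 0.993 = 255763.45
Insurance premium = 0.7% × 255763.45 = 1790.34

CIF value: CNY 255763.45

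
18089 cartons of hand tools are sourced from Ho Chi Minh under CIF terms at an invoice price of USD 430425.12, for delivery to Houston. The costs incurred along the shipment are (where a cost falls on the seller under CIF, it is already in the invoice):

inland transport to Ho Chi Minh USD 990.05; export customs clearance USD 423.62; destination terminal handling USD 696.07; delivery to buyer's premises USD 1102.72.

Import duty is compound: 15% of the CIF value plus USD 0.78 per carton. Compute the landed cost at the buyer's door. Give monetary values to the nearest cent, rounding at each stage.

CIF: the seller pays costs through ocean freight and marine insurance to the destination port.
Already in the invoice (seller's account under CIF): inland to port, export clearance — exclude.
The CIF price already equals the CIF value: 430425.12
Ad valorem component: 430425.12 × 15% = 64563.77
Specific component: 18089 × 0.78 = 14109.42
Import duty = 64563.77 + 14109.42 = 78673.19
Buyer bears: destination terminal 696.07 + delivery 1102.72 + duty 78673.19 = 80471.98
Landed cost = invoice 430425.12 + 80471.98 = 510897.10

Total landed cost: USD 510897.10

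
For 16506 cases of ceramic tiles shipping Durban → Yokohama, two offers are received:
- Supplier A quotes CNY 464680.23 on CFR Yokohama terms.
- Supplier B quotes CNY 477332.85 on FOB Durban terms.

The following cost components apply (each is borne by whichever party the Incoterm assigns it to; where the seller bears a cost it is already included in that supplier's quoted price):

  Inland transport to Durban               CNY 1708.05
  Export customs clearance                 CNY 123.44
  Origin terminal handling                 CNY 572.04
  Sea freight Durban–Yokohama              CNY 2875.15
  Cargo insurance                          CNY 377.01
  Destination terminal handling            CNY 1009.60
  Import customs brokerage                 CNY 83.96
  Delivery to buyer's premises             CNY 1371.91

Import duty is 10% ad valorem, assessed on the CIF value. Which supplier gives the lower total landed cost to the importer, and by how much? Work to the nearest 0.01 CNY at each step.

Supplier A (CFR):
CIF value = CFR price + insurance = 464680.23 + 377.01 = 465057.24
Import duty = 465057.24 × 10% = 46505.72
Buyer bears (A): 377.01 + 1009.60 + 83.96 + 1371.91 = 2842.48
Landed cost (A) = invoice 464680.23 + 2842.48 + duty 46505.72 = 514028.43
Supplier B (FOB):
CIF value = FOB price + freight + insurance = 477332.85 + 2875.15 + 377.01 = 480585.01
Import duty = 480585.01 × 10% = 48058.50
Buyer bears (B): 2875.15 + 377.01 + 1009.60 + 83.96 + 1371.91 = 5717.63
Landed cost (B) = invoice 477332.85 + 5717.63 + duty 48058.50 = 531108.98
Difference = |514028.43 − 531108.98| = 17080.55

Supplier A is cheaper by CNY 17080.55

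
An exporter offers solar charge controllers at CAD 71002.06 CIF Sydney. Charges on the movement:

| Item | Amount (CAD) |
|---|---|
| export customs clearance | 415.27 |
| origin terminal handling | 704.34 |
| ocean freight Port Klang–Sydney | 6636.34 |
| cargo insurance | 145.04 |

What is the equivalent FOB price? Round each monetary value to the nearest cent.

Not relevant to the conversion: export clearance, origin terminal — on the seller under both CIF and FOB; already in the CIF price and stays in the FOB price.
From CIF to FOB, the seller no longer bears: freight, insurance.
FOB price = 71002.06 − 6636.34 − 145.04 = 64220.68

FOB price: CAD 64220.68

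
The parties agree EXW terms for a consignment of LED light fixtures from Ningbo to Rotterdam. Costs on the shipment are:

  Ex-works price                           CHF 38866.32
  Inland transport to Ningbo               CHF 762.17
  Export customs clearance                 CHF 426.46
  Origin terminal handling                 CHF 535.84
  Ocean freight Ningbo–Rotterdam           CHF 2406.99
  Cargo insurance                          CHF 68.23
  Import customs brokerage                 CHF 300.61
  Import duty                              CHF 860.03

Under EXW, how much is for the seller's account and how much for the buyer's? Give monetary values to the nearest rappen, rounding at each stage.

Seller: CHF 38866.32; buyer: CHF 5360.33

EXW: the seller makes goods available at their premises; the buyer bears all onward costs.
Seller's account: goods 38866.32 = 38866.32
Buyer's account: inland to port 762.17 + export clearance 426.46 + origin terminal 535.84 + freight 2406.99 + insurance 68.23 + brokerage 300.61 + duty 860.03 = 5360.33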